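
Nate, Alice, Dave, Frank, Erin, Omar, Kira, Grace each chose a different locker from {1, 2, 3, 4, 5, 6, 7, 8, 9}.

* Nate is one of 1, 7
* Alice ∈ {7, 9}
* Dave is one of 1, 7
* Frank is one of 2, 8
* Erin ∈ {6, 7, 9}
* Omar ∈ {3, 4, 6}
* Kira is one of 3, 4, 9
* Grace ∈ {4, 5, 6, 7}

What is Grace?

5

Nate and Dave share exactly the 2 values {1, 7}; by pigeonhole those values go to them, so strike 1, 7 from Alice, Erin, Grace.
Alice must be 9 (only option left). Remove 9 from Erin, Kira.
Erin has just one choice, so Erin = 6. So Omar, Grace can't be 6.
The 2 variables Omar and Kira are confined to {3, 4}, which locks those values in; drop them from Grace.
So Grace = 5.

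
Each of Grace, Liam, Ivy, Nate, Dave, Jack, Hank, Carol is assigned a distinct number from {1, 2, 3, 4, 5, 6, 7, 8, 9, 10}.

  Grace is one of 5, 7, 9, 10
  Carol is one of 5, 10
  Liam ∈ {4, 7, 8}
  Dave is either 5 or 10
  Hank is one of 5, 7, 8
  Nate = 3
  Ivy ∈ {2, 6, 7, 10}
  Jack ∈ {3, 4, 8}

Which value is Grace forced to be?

9

Nate's domain is down to {3}, so Nate = 3. So Jack can't be 3.
Dave and Carol share exactly the 2 values {5, 10}; by pigeonhole those values go to them, so strike 5, 10 from Grace, Ivy, Hank.
Liam, Jack, Hank between them cover only {4, 7, 8} — a naked triple. Remove those values from Grace, Ivy.
So Grace = 9.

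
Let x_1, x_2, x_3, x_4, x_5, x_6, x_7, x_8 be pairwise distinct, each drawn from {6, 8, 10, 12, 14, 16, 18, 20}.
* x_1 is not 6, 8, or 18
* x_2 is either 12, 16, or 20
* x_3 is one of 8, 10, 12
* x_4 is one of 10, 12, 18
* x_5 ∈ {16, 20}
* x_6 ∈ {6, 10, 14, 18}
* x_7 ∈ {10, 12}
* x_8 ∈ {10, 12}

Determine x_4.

18

The 8 variables draw from only 8 values {6, 8, 10, 12, 14, 16, 18, 20}, so each is used; only x_6 can be 6, hence x_6 = 6.
The 7 still-open variables together cover exactly {8, 10, 12, 14, 16, 18, 20} — 7 values for 7 variables — and 8 appears only in x_3's list, so x_3 = 8.
Among the 6 still-open variables, 14 fits only x_1 (and all 6 values in {10, 12, 14, 16, 18, 20} must be used), so x_1 = 14.
The 5 still-open variables draw from only 5 values {10, 12, 16, 18, 20}, so each is used; only x_4 can be 18, hence x_4 = 18.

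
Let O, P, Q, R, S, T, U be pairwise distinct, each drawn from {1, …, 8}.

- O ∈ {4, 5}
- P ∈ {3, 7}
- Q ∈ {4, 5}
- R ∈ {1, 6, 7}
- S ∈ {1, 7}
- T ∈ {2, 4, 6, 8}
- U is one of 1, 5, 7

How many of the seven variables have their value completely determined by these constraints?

2

O and Q share exactly the 2 values {4, 5}; by pigeonhole those values go to them, so strike 4, 5 from T, U.
S and U share exactly the 2 values {1, 7}; by pigeonhole those values go to them, so strike 1, 7 from P, R.
P's domain is down to {3}, so P = 3.
R must be 6 (only option left). Remove 6 from T.
Determined: P=3, R=6. The other variables each still have more than one consistent value. That makes 2.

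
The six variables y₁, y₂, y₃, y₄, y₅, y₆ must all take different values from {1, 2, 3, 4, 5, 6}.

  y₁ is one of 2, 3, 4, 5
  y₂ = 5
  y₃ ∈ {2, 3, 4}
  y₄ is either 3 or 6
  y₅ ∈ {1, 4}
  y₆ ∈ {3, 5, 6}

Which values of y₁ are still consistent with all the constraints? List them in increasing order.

y₂ has just one choice, so y₂ = 5. Remove 5 from y₁, y₆.
The 5 still-open variables draw from only 5 values {1, 2, 3, 4, 6}, so each is used; only y₅ can be 1, hence y₅ = 1.
y₄ and y₆ share exactly the 2 values {3, 6}; by pigeonhole those values go to them, so strike 3, 6 from y₁, y₃.
No further eliminations apply; y₁ can still be any of 2, 4.

2, 4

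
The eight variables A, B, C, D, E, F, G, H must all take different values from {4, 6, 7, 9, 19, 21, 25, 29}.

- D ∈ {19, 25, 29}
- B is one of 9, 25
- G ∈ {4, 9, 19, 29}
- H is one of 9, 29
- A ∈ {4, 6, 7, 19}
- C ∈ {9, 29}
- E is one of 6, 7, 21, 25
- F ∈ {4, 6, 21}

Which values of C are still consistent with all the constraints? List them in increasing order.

C and H between them cover only {9, 29} — a naked pair. Remove those values from B, D, G.
That leaves B = 25. Remove 25 from D, E.
D must be 19 (only option left). Eliminate 19 elsewhere: A, G.
G's domain is down to {4}, so G = 4. Eliminate 4 elsewhere: A, F.
No further eliminations apply; C can still be any of 9, 29.

9, 29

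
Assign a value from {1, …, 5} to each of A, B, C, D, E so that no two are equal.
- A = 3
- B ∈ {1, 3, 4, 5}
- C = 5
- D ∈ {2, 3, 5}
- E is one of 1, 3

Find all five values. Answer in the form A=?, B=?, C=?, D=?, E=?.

A=3, B=4, C=5, D=2, E=1

A's domain is down to {3}, so A = 3. So B, D, E can't be 3.
C has just one choice, so C = 5. So B, D can't be 5.
D has just one choice, so D = 2.
That leaves E = 1. Eliminate 1 elsewhere: B.
That leaves B = 4.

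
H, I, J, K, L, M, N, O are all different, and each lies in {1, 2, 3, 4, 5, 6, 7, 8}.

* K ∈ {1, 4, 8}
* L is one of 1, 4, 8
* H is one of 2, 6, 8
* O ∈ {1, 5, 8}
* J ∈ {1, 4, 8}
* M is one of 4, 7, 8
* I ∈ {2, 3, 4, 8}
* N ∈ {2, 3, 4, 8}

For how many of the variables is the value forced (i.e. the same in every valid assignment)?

The 8 variables draw from only 8 values {1, 2, 3, 4, 5, 6, 7, 8}, so each is used; only O can be 5, hence O = 5.
The 7 still-open variables together cover exactly {1, 2, 3, 4, 6, 7, 8} — 7 values for 7 variables — and 6 appears only in H's list, so H = 6.
The 6 still-open variables together cover exactly {1, 2, 3, 4, 7, 8} — 6 values for 6 variables — and 7 appears only in M's list, so M = 7.
The 3 variables J, K, L are confined to {1, 4, 8}, which locks those values in; drop them from I, N.
Determined: H=6, M=7, O=5. The other variables each still have more than one consistent value. That makes 3.

3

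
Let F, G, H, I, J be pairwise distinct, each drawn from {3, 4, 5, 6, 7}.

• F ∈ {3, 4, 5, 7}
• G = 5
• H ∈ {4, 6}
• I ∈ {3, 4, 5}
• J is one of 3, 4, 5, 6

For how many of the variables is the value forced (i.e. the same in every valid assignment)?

G must be 5 (only option left). Strike 5 from F, I, J.
The 4 still-open variables together cover exactly {3, 4, 6, 7} — 4 values for 4 variables — and 7 appears only in F's list, so F = 7.
Determined: F=7, G=5. The other variables each still have more than one consistent value. That makes 2.

2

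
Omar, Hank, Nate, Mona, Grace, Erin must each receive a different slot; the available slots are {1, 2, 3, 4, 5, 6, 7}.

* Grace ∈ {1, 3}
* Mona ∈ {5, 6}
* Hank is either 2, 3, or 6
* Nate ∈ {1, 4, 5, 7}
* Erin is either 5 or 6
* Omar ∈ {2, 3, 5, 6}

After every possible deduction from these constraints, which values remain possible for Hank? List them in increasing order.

2, 3

Mona and Erin share exactly the 2 values {5, 6}; by pigeonhole those values go to them, so strike 5, 6 from Omar, Hank, Nate.
The 2 variables Omar and Hank are confined to {2, 3}, which locks those values in; drop them from Grace.
Grace must be 1 (only option left). Remove 1 from Nate.
No further eliminations apply; Hank can still be any of 2, 3.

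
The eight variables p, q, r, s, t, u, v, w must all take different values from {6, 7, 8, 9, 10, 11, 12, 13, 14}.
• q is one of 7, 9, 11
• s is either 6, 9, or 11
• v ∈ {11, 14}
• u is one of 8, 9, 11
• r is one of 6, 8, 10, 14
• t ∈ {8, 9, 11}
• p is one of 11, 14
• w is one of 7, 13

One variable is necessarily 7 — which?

The 8 variables together cover exactly {6, 7, 8, 9, 10, 11, 13, 14} — 8 values for 8 variables — and 10 appears only in r's list, so r = 10.
The 7 still-open variables together cover exactly {6, 7, 8, 9, 11, 13, 14} — 7 values for 7 variables — and 6 appears only in s's list, so s = 6.
The 6 still-open variables draw from only 6 values {7, 8, 9, 11, 13, 14}, so each is used; only w can be 13, hence w = 13.
The 5 still-open variables together cover exactly {7, 8, 9, 11, 14} — 5 values for 5 variables — and 7 appears only in q's list, so q = 7.

q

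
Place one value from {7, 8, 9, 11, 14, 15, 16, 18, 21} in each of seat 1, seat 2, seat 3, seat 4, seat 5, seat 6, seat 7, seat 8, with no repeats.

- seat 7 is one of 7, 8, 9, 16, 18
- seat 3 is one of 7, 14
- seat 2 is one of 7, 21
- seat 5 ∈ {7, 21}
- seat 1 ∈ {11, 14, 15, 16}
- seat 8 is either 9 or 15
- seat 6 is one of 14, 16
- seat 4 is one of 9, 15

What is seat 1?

seat 2 and seat 5 between them cover only {7, 21} — a naked pair. Remove those values from seat 3, seat 7.
seat 3's domain is down to {14}, so seat 3 = 14. Eliminate 14 elsewhere: seat 1, seat 6.
seat 6 has just one choice, so seat 6 = 16. So seat 1, seat 7 can't be 16.
The 2 variables seat 4 and seat 8 are confined to {9, 15}, which locks those values in; drop them from seat 1, seat 7.
So seat 1 = 11.

11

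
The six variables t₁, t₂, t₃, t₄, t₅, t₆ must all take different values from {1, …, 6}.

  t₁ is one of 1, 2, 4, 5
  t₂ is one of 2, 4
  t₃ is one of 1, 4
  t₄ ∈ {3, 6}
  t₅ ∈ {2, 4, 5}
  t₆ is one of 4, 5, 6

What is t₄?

The 6 variables together cover exactly {1, 2, 3, 4, 5, 6} — 6 values for 6 variables — and 3 appears only in t₄'s list, so t₄ = 3.

3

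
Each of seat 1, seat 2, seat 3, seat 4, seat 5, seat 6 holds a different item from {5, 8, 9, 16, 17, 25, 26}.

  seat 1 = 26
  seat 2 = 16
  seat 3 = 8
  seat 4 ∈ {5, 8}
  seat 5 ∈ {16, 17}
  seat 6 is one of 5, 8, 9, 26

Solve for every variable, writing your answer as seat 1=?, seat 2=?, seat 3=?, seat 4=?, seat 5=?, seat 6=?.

seat 1=26, seat 2=16, seat 3=8, seat 4=5, seat 5=17, seat 6=9

seat 1's domain is down to {26}, so seat 1 = 26. Remove 26 from seat 6.
seat 2 has just one choice, so seat 2 = 16. So seat 5 can't be 16.
seat 3's domain is down to {8}, so seat 3 = 8. Strike 8 from seat 4, seat 6.
That leaves seat 4 = 5. Eliminate 5 elsewhere: seat 6.
seat 5 has just one choice, so seat 5 = 17.
seat 6 must be 9 (only option left).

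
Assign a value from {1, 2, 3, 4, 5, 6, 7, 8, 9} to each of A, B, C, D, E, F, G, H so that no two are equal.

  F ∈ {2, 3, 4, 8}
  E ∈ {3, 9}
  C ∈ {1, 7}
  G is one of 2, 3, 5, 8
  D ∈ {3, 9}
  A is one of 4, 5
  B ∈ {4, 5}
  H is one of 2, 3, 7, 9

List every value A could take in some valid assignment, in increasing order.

4, 5

The 8 variables together cover exactly {1, 2, 3, 4, 5, 7, 8, 9} — 8 values for 8 variables — and 1 appears only in C's list, so C = 1.
The 7 still-open variables together cover exactly {2, 3, 4, 5, 7, 8, 9} — 7 values for 7 variables — and 7 appears only in H's list, so H = 7.
A and B share exactly the 2 values {4, 5}; by pigeonhole those values go to them, so strike 4, 5 from F, G.
The 2 variables D and E are confined to {3, 9}, which locks those values in; drop them from F, G.
No further eliminations apply; A can still be any of 4, 5.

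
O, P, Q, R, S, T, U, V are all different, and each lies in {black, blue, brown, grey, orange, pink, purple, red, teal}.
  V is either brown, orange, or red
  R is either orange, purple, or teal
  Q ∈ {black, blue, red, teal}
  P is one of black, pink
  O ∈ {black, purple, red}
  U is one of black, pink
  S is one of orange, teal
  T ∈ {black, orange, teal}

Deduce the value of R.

purple

The 8 variables draw from only 8 values {black, blue, brown, orange, pink, purple, red, teal}, so each is used; only Q can be blue, hence Q = blue.
The 7 still-open variables together cover exactly {black, brown, orange, pink, purple, red, teal} — 7 values for 7 variables — and brown appears only in V's list, so V = brown.
Among the 6 still-open variables, red fits only O (and all 6 values in {black, orange, pink, purple, red, teal} must be used), so O = red.
The 5 still-open variables draw from only 5 values {black, orange, pink, purple, teal}, so each is used; only R can be purple, hence R = purple.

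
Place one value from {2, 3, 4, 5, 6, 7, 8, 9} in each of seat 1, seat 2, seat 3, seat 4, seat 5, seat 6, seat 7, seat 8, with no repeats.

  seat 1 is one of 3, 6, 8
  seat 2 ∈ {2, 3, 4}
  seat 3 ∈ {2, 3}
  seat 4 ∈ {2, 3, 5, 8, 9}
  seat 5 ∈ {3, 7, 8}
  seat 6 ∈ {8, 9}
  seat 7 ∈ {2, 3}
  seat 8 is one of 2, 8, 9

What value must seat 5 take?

7

Among the 8 variables, 4 fits only seat 2 (and all 8 values in {2, 3, 4, 5, 6, 7, 8, 9} must be used), so seat 2 = 4.
The 7 still-open variables together cover exactly {2, 3, 5, 6, 7, 8, 9} — 7 values for 7 variables — and 5 appears only in seat 4's list, so seat 4 = 5.
The 6 still-open variables draw from only 6 values {2, 3, 6, 7, 8, 9}, so each is used; only seat 1 can be 6, hence seat 1 = 6.
Among the 5 still-open variables, 7 fits only seat 5 (and all 5 values in {2, 3, 7, 8, 9} must be used), so seat 5 = 7.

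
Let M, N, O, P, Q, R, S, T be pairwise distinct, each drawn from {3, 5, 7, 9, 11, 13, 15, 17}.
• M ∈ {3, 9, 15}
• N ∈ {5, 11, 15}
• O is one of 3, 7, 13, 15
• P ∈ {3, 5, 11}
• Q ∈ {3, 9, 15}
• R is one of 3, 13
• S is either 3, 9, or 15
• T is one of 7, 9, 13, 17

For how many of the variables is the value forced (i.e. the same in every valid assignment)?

3

The 8 variables draw from only 8 values {3, 5, 7, 9, 11, 13, 15, 17}, so each is used; only T can be 17, hence T = 17.
Among the 7 still-open variables, 7 fits only O (and all 7 values in {3, 5, 7, 9, 11, 13, 15} must be used), so O = 7.
The 6 still-open variables draw from only 6 values {3, 5, 9, 11, 13, 15}, so each is used; only R can be 13, hence R = 13.
M, Q, S share exactly the 3 values {3, 9, 15}; by pigeonhole those values go to them, so strike 3, 9, 15 from N, P.
Determined: O=7, R=13, T=17. The other variables each still have more than one consistent value. That makes 3.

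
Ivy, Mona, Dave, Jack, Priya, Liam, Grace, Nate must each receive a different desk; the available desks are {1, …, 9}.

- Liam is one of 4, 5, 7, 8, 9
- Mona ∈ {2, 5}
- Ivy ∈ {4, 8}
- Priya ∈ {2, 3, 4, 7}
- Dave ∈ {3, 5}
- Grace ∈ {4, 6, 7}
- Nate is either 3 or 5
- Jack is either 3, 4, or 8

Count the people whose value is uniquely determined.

The 8 variables together cover exactly {2, 3, 4, 5, 6, 7, 8, 9} — 8 values for 8 variables — and 6 appears only in Grace's list, so Grace = 6.
The 7 still-open variables together cover exactly {2, 3, 4, 5, 7, 8, 9} — 7 values for 7 variables — and 9 appears only in Liam's list, so Liam = 9.
The 6 still-open variables draw from only 6 values {2, 3, 4, 5, 7, 8}, so each is used; only Priya can be 7, hence Priya = 7.
The 5 still-open variables draw from only 5 values {2, 3, 4, 5, 8}, so each is used; only Mona can be 2, hence Mona = 2.
The 2 variables Dave and Nate are confined to {3, 5}, which locks those values in; drop them from Jack.
Determined: Mona=2, Priya=7, Liam=9, Grace=6. The other people each still have more than one consistent value. That makes 4.

4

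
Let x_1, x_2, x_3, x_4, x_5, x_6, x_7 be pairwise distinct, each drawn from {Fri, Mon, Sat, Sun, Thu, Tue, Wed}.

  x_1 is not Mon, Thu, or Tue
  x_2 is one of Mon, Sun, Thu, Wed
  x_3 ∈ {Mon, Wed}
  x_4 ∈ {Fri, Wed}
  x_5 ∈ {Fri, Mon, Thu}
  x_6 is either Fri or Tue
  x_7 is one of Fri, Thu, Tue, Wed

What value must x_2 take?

Sun

The 7 variables draw from only 7 values {Fri, Mon, Sat, Sun, Thu, Tue, Wed}, so each is used; only x_1 can be Sat, hence x_1 = Sat.
The 6 still-open variables together cover exactly {Fri, Mon, Sun, Thu, Tue, Wed} — 6 values for 6 variables — and Sun appears only in x_2's list, so x_2 = Sun.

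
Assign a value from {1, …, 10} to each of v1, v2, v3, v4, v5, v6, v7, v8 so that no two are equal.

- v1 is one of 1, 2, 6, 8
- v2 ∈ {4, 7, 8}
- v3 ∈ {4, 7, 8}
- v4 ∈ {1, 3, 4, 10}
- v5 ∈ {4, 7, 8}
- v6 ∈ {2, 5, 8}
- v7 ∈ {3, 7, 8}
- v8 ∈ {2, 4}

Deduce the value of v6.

5

v2, v3, v5 between them cover only {4, 7, 8} — a naked triple. Remove those values from v1, v4, v6, v7, v8.
v7 must be 3 (only option left). Remove 3 from v4.
v8 must be 2 (only option left). Strike 2 from v1, v6.
So v6 = 5.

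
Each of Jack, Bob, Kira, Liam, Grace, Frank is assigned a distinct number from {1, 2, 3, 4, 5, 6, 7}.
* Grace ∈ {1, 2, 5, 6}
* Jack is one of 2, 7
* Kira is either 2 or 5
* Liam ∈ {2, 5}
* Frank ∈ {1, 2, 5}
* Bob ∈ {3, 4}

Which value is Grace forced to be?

Kira and Liam share exactly the 2 values {2, 5}; by pigeonhole those values go to them, so strike 2, 5 from Jack, Grace, Frank.
Jack's domain is down to {7}, so Jack = 7.
That leaves Frank = 1. So Grace can't be 1.
So Grace = 6.

6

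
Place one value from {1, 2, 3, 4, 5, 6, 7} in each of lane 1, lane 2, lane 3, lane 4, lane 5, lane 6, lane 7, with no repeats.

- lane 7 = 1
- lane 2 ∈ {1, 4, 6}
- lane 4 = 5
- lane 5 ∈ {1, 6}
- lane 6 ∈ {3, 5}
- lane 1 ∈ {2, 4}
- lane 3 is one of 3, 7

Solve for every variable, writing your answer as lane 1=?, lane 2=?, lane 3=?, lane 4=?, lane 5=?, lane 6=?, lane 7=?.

lane 4 must be 5 (only option left). Strike 5 from lane 6.
lane 6 must be 3 (only option left). Strike 3 from lane 3.
lane 7 has just one choice, so lane 7 = 1. Eliminate 1 elsewhere: lane 2, lane 5.
lane 3 has just one choice, so lane 3 = 7.
lane 5 has just one choice, so lane 5 = 6. Remove 6 from lane 2.
lane 2 must be 4 (only option left). Remove 4 from lane 1.
lane 1's domain is down to {2}, so lane 1 = 2.

lane 1=2, lane 2=4, lane 3=7, lane 4=5, lane 5=6, lane 6=3, lane 7=1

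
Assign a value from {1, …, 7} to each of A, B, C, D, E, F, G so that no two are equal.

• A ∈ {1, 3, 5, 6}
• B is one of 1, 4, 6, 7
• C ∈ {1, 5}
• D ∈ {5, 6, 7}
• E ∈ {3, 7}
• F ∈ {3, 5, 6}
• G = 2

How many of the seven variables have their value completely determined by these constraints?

G's domain is down to {2}, so G = 2.
The 6 still-open variables draw from only 6 values {1, 3, 4, 5, 6, 7}, so each is used; only B can be 4, hence B = 4.
Determined: B=4, G=2. The other variables each still have more than one consistent value. That makes 2.

2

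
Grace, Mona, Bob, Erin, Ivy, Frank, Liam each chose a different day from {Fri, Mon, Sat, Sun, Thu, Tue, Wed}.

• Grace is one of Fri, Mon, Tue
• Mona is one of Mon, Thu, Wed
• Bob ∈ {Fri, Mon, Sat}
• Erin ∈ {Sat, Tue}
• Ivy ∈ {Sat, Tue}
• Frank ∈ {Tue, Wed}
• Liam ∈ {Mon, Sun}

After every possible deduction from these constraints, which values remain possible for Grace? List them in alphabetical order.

Fri, Mon

The 7 variables draw from only 7 values {Fri, Mon, Sat, Sun, Thu, Tue, Wed}, so each is used; only Liam can be Sun, hence Liam = Sun.
Among the 6 still-open variables, Thu fits only Mona (and all 6 values in {Fri, Mon, Sat, Thu, Tue, Wed} must be used), so Mona = Thu.
The 5 still-open variables draw from only 5 values {Fri, Mon, Sat, Tue, Wed}, so each is used; only Frank can be Wed, hence Frank = Wed.
Erin and Ivy share exactly the 2 values {Sat, Tue}; by pigeonhole those values go to them, so strike Sat, Tue from Grace, Bob.
No further eliminations apply; Grace can still be any of Fri, Mon.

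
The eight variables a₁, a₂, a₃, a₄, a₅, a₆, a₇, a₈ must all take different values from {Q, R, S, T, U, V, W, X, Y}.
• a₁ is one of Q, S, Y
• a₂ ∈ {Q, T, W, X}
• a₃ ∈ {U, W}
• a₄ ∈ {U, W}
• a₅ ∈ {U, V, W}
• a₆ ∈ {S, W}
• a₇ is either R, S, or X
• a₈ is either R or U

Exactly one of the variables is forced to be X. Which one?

a₇

a₃ and a₄ share exactly the 2 values {U, W}; by pigeonhole those values go to them, so strike U, W from a₂, a₅, a₆, a₈.
a₅ must be V (only option left).
a₆'s domain is down to {S}, so a₆ = S. So a₁, a₇ can't be S.
That leaves a₈ = R. Eliminate R elsewhere: a₇.
So X goes to a₇.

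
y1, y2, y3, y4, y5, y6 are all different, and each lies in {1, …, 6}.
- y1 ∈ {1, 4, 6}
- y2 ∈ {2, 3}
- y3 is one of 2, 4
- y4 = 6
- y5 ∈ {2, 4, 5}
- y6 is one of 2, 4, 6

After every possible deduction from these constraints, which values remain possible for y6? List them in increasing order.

y4's domain is down to {6}, so y4 = 6. Strike 6 from y1, y6.
The 5 still-open variables together cover exactly {1, 2, 3, 4, 5} — 5 values for 5 variables — and 1 appears only in y1's list, so y1 = 1.
Among the 4 still-open variables, 3 fits only y2 (and all 4 values in {2, 3, 4, 5} must be used), so y2 = 3.
Among the 3 still-open variables, 5 fits only y5 (and all 3 values in {2, 4, 5} must be used), so y5 = 5.
No further eliminations apply; y6 can still be any of 2, 4.

2, 4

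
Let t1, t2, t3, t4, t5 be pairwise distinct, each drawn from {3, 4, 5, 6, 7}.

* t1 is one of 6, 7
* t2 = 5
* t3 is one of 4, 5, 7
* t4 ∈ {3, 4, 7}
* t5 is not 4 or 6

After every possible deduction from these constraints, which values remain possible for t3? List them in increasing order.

t2's domain is down to {5}, so t2 = 5. So t3, t5 can't be 5.
The 4 still-open variables together cover exactly {3, 4, 6, 7} — 4 values for 4 variables — and 6 appears only in t1's list, so t1 = 6.
No further eliminations apply; t3 can still be any of 4, 7.

4, 7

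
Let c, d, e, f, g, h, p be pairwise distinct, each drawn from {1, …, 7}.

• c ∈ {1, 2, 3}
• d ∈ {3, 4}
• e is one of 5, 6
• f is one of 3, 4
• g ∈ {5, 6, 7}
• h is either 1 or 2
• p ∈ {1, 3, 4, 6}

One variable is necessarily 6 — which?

The 7 variables draw from only 7 values {1, 2, 3, 4, 5, 6, 7}, so each is used; only g can be 7, hence g = 7.
Among the 6 still-open variables, 5 fits only e (and all 6 values in {1, 2, 3, 4, 5, 6} must be used), so e = 5.
The 5 still-open variables draw from only 5 values {1, 2, 3, 4, 6}, so each is used; only p can be 6, hence p = 6.

p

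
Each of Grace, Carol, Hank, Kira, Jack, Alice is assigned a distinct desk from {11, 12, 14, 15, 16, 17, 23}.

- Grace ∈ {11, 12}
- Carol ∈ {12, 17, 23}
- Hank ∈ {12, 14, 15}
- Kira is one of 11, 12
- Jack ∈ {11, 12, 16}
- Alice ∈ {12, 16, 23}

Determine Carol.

17

The 2 variables Grace and Kira are confined to {11, 12}, which locks those values in; drop them from Carol, Hank, Jack, Alice.
Jack has just one choice, so Jack = 16. So Alice can't be 16.
That leaves Alice = 23. Remove 23 from Carol.
So Carol = 17.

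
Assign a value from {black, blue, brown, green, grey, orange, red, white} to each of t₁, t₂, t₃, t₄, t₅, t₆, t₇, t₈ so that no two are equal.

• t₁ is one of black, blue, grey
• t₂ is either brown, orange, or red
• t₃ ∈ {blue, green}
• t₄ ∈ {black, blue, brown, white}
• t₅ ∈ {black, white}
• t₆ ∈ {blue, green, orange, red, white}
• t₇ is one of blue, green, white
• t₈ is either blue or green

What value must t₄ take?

Among the 8 variables, grey fits only t₁ (and all 8 values in {black, blue, brown, green, grey, orange, red, white} must be used), so t₁ = grey.
The 2 variables t₃ and t₈ are confined to {blue, green}, which locks those values in; drop them from t₄, t₆, t₇.
That leaves t₇ = white. So t₄, t₅, t₆ can't be white.
t₅'s domain is down to {black}, so t₅ = black. Remove black from t₄.
So t₄ = brown.

brown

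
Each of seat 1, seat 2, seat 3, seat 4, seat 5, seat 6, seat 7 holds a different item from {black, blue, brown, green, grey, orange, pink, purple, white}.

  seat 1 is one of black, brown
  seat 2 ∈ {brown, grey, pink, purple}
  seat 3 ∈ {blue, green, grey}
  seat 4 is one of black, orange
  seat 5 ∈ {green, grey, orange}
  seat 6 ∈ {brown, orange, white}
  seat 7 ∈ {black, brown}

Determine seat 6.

seat 1 and seat 7 between them cover only {black, brown} — a naked pair. Remove those values from seat 2, seat 4, seat 6.
seat 4 has just one choice, so seat 4 = orange. Strike orange from seat 5, seat 6.
So seat 6 = white.

white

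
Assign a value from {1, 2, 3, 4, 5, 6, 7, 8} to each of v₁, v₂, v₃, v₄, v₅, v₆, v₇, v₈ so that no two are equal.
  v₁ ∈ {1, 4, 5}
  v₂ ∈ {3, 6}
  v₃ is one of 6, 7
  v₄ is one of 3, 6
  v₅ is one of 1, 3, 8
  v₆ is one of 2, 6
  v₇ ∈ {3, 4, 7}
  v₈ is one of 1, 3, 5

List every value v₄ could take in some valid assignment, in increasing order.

3, 6

The 8 variables draw from only 8 values {1, 2, 3, 4, 5, 6, 7, 8}, so each is used; only v₆ can be 2, hence v₆ = 2.
Among the 7 still-open variables, 8 fits only v₅ (and all 7 values in {1, 3, 4, 5, 6, 7, 8} must be used), so v₅ = 8.
The 2 variables v₂ and v₄ are confined to {3, 6}, which locks those values in; drop them from v₃, v₇, v₈.
v₃'s domain is down to {7}, so v₃ = 7. So v₇ can't be 7.
v₇ must be 4 (only option left). So v₁ can't be 4.
No further eliminations apply; v₄ can still be any of 3, 6.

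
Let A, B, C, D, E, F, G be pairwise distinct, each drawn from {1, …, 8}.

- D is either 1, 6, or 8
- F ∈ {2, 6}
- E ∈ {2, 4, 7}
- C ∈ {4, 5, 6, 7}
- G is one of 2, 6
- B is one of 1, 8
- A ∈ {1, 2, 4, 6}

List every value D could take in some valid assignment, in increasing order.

1, 8

The 7 variables draw from only 7 values {1, 2, 4, 5, 6, 7, 8}, so each is used; only C can be 5, hence C = 5.
The 6 still-open variables together cover exactly {1, 2, 4, 6, 7, 8} — 6 values for 6 variables — and 7 appears only in E's list, so E = 7.
The 5 still-open variables together cover exactly {1, 2, 4, 6, 8} — 5 values for 5 variables — and 4 appears only in A's list, so A = 4.
The 2 variables F and G are confined to {2, 6}, which locks those values in; drop them from D.
No further eliminations apply; D can still be any of 1, 8.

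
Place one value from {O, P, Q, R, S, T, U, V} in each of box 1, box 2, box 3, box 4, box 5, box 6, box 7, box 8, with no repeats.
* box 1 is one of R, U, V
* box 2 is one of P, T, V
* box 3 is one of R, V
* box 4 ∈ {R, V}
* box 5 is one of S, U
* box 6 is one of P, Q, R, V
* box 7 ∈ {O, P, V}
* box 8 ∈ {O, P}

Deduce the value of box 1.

The 8 variables together cover exactly {O, P, Q, R, S, T, U, V} — 8 values for 8 variables — and Q appears only in box 6's list, so box 6 = Q.
Among the 7 still-open variables, S fits only box 5 (and all 7 values in {O, P, R, S, T, U, V} must be used), so box 5 = S.
The 6 still-open variables together cover exactly {O, P, R, T, U, V} — 6 values for 6 variables — and T appears only in box 2's list, so box 2 = T.
The 5 still-open variables draw from only 5 values {O, P, R, U, V}, so each is used; only box 1 can be U, hence box 1 = U.

U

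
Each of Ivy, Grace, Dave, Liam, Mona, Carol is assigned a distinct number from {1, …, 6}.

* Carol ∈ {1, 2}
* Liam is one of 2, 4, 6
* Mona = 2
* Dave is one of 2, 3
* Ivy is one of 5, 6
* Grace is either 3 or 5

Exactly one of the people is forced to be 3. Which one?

Dave

Mona has just one choice, so Mona = 2. Strike 2 from Dave, Liam, Carol.
So 3 goes to Dave.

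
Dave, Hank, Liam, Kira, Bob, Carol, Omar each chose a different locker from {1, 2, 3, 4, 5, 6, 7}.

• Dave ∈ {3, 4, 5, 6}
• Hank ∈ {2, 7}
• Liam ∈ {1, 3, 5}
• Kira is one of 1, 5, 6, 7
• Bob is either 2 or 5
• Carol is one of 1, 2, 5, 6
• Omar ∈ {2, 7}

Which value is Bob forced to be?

The 7 variables together cover exactly {1, 2, 3, 4, 5, 6, 7} — 7 values for 7 variables — and 4 appears only in Dave's list, so Dave = 4.
The 6 still-open variables draw from only 6 values {1, 2, 3, 5, 6, 7}, so each is used; only Liam can be 3, hence Liam = 3.
Hank and Omar share exactly the 2 values {2, 7}; by pigeonhole those values go to them, so strike 2, 7 from Kira, Bob, Carol.
So Bob = 5.

5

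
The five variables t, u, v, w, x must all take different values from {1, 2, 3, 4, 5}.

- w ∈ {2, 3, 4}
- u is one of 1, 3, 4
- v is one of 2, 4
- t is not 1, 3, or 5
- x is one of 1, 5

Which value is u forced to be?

Among the 5 variables, 5 fits only x (and all 5 values in {1, 2, 3, 4, 5} must be used), so x = 5.
The 4 still-open variables together cover exactly {1, 2, 3, 4} — 4 values for 4 variables — and 1 appears only in u's list, so u = 1.

1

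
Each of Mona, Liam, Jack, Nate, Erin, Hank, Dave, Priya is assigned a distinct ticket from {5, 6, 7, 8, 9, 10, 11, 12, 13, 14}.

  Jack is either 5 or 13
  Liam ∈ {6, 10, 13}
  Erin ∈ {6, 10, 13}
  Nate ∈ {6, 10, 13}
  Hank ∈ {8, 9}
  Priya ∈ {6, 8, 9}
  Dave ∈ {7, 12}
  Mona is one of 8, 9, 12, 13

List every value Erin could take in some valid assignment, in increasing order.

6, 10, 13

Among the 8 variables, 5 fits only Jack (and all 8 values in {5, 6, 7, 8, 9, 10, 12, 13} must be used), so Jack = 5.
The 7 still-open variables together cover exactly {6, 7, 8, 9, 10, 12, 13} — 7 values for 7 variables — and 7 appears only in Dave's list, so Dave = 7.
The 6 still-open variables draw from only 6 values {6, 8, 9, 10, 12, 13}, so each is used; only Mona can be 12, hence Mona = 12.
Liam, Nate, Erin share exactly the 3 values {6, 10, 13}; by pigeonhole those values go to them, so strike 6, 10, 13 from Priya.
No further eliminations apply; Erin can still be any of 6, 10, 13.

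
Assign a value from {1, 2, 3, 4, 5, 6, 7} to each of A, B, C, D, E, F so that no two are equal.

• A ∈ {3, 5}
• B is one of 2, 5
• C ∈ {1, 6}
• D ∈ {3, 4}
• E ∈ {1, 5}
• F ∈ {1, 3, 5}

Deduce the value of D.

4

The 6 variables draw from only 6 values {1, 2, 3, 4, 5, 6}, so each is used; only B can be 2, hence B = 2.
The 5 still-open variables together cover exactly {1, 3, 4, 5, 6} — 5 values for 5 variables — and 4 appears only in D's list, so D = 4.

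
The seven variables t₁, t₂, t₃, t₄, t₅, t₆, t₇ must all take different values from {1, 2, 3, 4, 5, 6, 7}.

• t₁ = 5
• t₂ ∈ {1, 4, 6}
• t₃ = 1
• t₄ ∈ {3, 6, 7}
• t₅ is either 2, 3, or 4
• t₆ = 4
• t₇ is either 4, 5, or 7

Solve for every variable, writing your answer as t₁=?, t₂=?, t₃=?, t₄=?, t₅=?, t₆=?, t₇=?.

t₁=5, t₂=6, t₃=1, t₄=3, t₅=2, t₆=4, t₇=7

t₁'s domain is down to {5}, so t₁ = 5. Strike 5 from t₇.
t₃'s domain is down to {1}, so t₃ = 1. Remove 1 from t₂.
That leaves t₆ = 4. Eliminate 4 elsewhere: t₂, t₅, t₇.
t₇ has just one choice, so t₇ = 7. Strike 7 from t₄.
t₂ has just one choice, so t₂ = 6. So t₄ can't be 6.
t₄'s domain is down to {3}, so t₄ = 3. Eliminate 3 elsewhere: t₅.
t₅'s domain is down to {2}, so t₅ = 2.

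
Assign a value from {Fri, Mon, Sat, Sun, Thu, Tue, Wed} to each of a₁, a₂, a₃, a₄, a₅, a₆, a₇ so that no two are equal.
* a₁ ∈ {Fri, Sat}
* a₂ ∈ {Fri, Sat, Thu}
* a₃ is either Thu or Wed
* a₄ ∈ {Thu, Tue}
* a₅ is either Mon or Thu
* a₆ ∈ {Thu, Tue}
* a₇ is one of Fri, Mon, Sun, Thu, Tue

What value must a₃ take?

The 7 variables together cover exactly {Fri, Mon, Sat, Sun, Thu, Tue, Wed} — 7 values for 7 variables — and Sun appears only in a₇'s list, so a₇ = Sun.
The 6 still-open variables together cover exactly {Fri, Mon, Sat, Thu, Tue, Wed} — 6 values for 6 variables — and Mon appears only in a₅'s list, so a₅ = Mon.
The 5 still-open variables together cover exactly {Fri, Sat, Thu, Tue, Wed} — 5 values for 5 variables — and Wed appears only in a₃'s list, so a₃ = Wed.

Wed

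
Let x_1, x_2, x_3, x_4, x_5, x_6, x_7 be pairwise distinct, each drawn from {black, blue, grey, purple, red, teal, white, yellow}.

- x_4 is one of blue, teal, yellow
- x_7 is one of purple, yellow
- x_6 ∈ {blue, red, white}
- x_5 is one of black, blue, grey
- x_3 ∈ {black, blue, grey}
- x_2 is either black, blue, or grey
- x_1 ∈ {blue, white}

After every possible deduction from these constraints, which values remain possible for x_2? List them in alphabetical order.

x_2, x_3, x_5 between them cover only {black, blue, grey} — a naked triple. Remove those values from x_1, x_4, x_6.
That leaves x_1 = white. Remove white from x_6.
x_6 has just one choice, so x_6 = red.
No further eliminations apply; x_2 can still be any of black, blue, grey.

black, blue, grey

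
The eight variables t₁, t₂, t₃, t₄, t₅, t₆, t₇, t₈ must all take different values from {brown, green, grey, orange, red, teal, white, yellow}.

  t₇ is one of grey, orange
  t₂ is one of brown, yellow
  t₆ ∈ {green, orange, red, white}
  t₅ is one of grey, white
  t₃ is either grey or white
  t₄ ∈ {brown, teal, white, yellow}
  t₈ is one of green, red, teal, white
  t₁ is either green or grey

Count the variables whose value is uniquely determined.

4

The 2 variables t₃ and t₅ are confined to {grey, white}, which locks those values in; drop them from t₁, t₄, t₆, t₇, t₈.
t₁'s domain is down to {green}, so t₁ = green. So t₆, t₈ can't be green.
That leaves t₇ = orange. So t₆ can't be orange.
t₆ must be red (only option left). Strike red from t₈.
t₈ must be teal (only option left). Strike teal from t₄.
Determined: t₁=green, t₆=red, t₇=orange, t₈=teal. The other variables each still have more than one consistent value. That makes 4.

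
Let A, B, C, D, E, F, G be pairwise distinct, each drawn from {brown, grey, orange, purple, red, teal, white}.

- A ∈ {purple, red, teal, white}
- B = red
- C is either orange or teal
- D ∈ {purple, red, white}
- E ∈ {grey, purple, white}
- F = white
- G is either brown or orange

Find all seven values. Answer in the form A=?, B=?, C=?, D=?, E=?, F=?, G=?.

B must be red (only option left). Eliminate red elsewhere: A, D.
F has just one choice, so F = white. Remove white from A, D, E.
D's domain is down to {purple}, so D = purple. So A, E can't be purple.
E has just one choice, so E = grey.
That leaves A = teal. Remove teal from C.
C has just one choice, so C = orange. Strike orange from G.
G must be brown (only option left).

A=teal, B=red, C=orange, D=purple, E=grey, F=white, G=brown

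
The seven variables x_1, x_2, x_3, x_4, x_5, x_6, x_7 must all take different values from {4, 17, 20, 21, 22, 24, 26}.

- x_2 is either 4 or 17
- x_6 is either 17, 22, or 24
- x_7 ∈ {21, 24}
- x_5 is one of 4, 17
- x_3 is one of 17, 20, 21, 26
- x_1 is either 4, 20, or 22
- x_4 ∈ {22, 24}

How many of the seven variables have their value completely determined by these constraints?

3

The 7 variables together cover exactly {4, 17, 20, 21, 22, 24, 26} — 7 values for 7 variables — and 26 appears only in x_3's list, so x_3 = 26.
The 6 still-open variables draw from only 6 values {4, 17, 20, 21, 22, 24}, so each is used; only x_1 can be 20, hence x_1 = 20.
The 5 still-open variables together cover exactly {4, 17, 21, 22, 24} — 5 values for 5 variables — and 21 appears only in x_7's list, so x_7 = 21.
The 2 variables x_2 and x_5 are confined to {4, 17}, which locks those values in; drop them from x_6.
Determined: x_1=20, x_3=26, x_7=21. The other variables each still have more than one consistent value. That makes 3.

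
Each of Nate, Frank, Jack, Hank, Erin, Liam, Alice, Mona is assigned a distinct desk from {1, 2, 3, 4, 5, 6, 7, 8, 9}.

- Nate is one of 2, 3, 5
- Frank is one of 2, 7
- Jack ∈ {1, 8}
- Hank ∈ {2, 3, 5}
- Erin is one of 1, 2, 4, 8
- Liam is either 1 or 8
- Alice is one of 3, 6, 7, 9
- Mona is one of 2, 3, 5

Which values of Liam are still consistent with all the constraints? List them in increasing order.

1, 8

Jack and Liam between them cover only {1, 8} — a naked pair. Remove those values from Erin.
Nate, Hank, Mona between them cover only {2, 3, 5} — a naked triple. Remove those values from Frank, Erin, Alice.
Frank must be 7 (only option left). Eliminate 7 elsewhere: Alice.
That leaves Erin = 4.
No further eliminations apply; Liam can still be any of 1, 8.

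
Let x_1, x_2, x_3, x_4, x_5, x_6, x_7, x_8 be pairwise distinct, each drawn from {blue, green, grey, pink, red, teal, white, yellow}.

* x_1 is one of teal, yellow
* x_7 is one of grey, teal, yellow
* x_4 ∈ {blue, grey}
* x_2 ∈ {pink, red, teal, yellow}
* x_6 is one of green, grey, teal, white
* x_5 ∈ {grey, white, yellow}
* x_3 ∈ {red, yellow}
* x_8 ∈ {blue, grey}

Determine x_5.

The 8 variables together cover exactly {blue, green, grey, pink, red, teal, white, yellow} — 8 values for 8 variables — and green appears only in x_6's list, so x_6 = green.
The 7 still-open variables together cover exactly {blue, grey, pink, red, teal, white, yellow} — 7 values for 7 variables — and pink appears only in x_2's list, so x_2 = pink.
The 6 still-open variables draw from only 6 values {blue, grey, red, teal, white, yellow}, so each is used; only x_3 can be red, hence x_3 = red.
Among the 5 still-open variables, white fits only x_5 (and all 5 values in {blue, grey, teal, white, yellow} must be used), so x_5 = white.

white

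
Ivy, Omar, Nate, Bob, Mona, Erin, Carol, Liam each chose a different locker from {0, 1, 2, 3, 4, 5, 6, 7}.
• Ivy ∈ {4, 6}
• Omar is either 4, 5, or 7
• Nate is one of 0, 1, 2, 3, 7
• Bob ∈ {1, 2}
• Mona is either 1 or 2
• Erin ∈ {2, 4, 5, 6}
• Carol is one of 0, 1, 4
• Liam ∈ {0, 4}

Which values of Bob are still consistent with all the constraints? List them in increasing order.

1, 2

Among the 8 variables, 3 fits only Nate (and all 8 values in {0, 1, 2, 3, 4, 5, 6, 7} must be used), so Nate = 3.
Among the 7 still-open variables, 7 fits only Omar (and all 7 values in {0, 1, 2, 4, 5, 6, 7} must be used), so Omar = 7.
The 6 still-open variables draw from only 6 values {0, 1, 2, 4, 5, 6}, so each is used; only Erin can be 5, hence Erin = 5.
The 5 still-open variables together cover exactly {0, 1, 2, 4, 6} — 5 values for 5 variables — and 6 appears only in Ivy's list, so Ivy = 6.
Bob and Mona share exactly the 2 values {1, 2}; by pigeonhole those values go to them, so strike 1, 2 from Carol.
No further eliminations apply; Bob can still be any of 1, 2.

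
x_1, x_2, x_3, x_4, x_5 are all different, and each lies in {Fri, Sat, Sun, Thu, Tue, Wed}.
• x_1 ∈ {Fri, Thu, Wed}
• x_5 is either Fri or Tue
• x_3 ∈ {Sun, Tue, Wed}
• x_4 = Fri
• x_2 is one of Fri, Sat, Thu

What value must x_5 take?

Tue

x_4 has just one choice, so x_4 = Fri. Eliminate Fri elsewhere: x_1, x_2, x_5.
So x_5 = Tue.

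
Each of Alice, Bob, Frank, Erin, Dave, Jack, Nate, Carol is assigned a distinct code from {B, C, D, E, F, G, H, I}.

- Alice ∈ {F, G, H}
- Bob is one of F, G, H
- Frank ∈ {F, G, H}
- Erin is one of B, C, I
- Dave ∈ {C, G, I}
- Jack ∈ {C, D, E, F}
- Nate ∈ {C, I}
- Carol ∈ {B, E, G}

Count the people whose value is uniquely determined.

3

The 8 variables together cover exactly {B, C, D, E, F, G, H, I} — 8 values for 8 variables — and D appears only in Jack's list, so Jack = D.
Among the 7 still-open variables, E fits only Carol (and all 7 values in {B, C, E, F, G, H, I} must be used), so Carol = E.
The 6 still-open variables draw from only 6 values {B, C, F, G, H, I}, so each is used; only Erin can be B, hence Erin = B.
The 3 variables Alice, Bob, Frank are confined to {F, G, H}, which locks those values in; drop them from Dave.
Determined: Erin=B, Jack=D, Carol=E. The other people each still have more than one consistent value. That makes 3.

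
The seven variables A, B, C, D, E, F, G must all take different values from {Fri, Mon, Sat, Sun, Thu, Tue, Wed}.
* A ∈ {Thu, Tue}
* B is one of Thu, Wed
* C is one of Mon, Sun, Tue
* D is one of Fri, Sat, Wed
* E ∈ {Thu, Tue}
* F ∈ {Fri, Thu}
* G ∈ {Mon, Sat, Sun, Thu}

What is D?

Sat

A and E share exactly the 2 values {Thu, Tue}; by pigeonhole those values go to them, so strike Thu, Tue from B, C, F, G.
B's domain is down to {Wed}, so B = Wed. Eliminate Wed elsewhere: D.
That leaves F = Fri. Remove Fri from D.
So D = Sat.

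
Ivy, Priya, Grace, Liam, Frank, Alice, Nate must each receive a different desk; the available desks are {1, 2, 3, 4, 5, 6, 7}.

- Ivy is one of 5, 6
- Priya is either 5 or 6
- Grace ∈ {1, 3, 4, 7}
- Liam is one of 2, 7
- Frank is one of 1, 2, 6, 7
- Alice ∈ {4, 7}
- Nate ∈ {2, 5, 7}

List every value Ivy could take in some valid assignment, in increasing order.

5, 6

Among the 7 variables, 3 fits only Grace (and all 7 values in {1, 2, 3, 4, 5, 6, 7} must be used), so Grace = 3.
The 6 still-open variables together cover exactly {1, 2, 4, 5, 6, 7} — 6 values for 6 variables — and 1 appears only in Frank's list, so Frank = 1.
The 5 still-open variables draw from only 5 values {2, 4, 5, 6, 7}, so each is used; only Alice can be 4, hence Alice = 4.
Ivy and Priya between them cover only {5, 6} — a naked pair. Remove those values from Nate.
No further eliminations apply; Ivy can still be any of 5, 6.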